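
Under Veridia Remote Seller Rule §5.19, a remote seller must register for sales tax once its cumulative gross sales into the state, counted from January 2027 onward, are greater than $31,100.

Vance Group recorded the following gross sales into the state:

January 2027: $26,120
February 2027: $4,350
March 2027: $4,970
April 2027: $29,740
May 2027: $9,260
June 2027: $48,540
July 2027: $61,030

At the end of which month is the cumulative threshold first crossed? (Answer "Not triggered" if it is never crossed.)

March 2027

Through January 2027: $26,120
Through February 2027: $30,470
Through March 2027: $35,440 ← exceeds threshold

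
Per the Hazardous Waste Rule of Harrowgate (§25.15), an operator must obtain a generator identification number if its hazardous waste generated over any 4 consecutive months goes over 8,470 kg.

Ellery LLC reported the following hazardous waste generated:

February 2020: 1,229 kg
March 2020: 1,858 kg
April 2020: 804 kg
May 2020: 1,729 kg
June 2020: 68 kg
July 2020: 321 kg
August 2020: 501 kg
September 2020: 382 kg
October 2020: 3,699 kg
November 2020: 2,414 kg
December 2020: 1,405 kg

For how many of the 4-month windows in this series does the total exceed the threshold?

0

February 2020–May 2020: 1,229 kg + 1,858 kg + 804 kg + 1,729 kg = 5,620 kg (under)
March 2020–June 2020: 1,858 kg + 804 kg + 1,729 kg + 68 kg = 4,459 kg (under)
April 2020–July 2020: 804 kg + 1,729 kg + 68 kg + 321 kg = 2,922 kg (under)
May 2020–August 2020: 1,729 kg + 68 kg + 321 kg + 501 kg = 2,619 kg (under)
June 2020–September 2020: 68 kg + 321 kg + 501 kg + 382 kg = 1,272 kg (under)
July 2020–October 2020: 321 kg + 501 kg + 382 kg + 3,699 kg = 4,903 kg (under)
August 2020–November 2020: 501 kg + 382 kg + 3,699 kg + 2,414 kg = 6,996 kg (under)
September 2020–December 2020: 382 kg + 3,699 kg + 2,414 kg + 1,405 kg = 7,900 kg (under)
0 windows exceed the threshold.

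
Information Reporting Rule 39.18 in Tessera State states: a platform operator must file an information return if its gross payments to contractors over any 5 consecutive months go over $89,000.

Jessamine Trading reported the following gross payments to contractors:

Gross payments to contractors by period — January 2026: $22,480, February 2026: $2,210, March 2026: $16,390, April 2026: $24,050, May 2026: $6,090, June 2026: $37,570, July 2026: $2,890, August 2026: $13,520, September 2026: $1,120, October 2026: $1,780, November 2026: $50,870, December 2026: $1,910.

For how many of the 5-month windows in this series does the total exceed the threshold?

January 2026–May 2026: $22,480 + $2,210 + $16,390 + $24,050 + $6,090 = $71,220 (under)
February 2026–June 2026: $2,210 + $16,390 + $24,050 + $6,090 + $37,570 = $86,310 (under)
March 2026–July 2026: $16,390 + $24,050 + $6,090 + $37,570 + $2,890 = $86,990 (under)
April 2026–August 2026: $24,050 + $6,090 + $37,570 + $2,890 + $13,520 = $84,120 (under)
May 2026–September 2026: $6,090 + $37,570 + $2,890 + $13,520 + $1,120 = $61,190 (under)
June 2026–October 2026: $37,570 + $2,890 + $13,520 + $1,120 + $1,780 = $56,880 (under)
July 2026–November 2026: $2,890 + $13,520 + $1,120 + $1,780 + $50,870 = $70,180 (under)
August 2026–December 2026: $13,520 + $1,120 + $1,780 + $50,870 + $1,910 = $69,200 (under)
0 windows exceed the threshold.

0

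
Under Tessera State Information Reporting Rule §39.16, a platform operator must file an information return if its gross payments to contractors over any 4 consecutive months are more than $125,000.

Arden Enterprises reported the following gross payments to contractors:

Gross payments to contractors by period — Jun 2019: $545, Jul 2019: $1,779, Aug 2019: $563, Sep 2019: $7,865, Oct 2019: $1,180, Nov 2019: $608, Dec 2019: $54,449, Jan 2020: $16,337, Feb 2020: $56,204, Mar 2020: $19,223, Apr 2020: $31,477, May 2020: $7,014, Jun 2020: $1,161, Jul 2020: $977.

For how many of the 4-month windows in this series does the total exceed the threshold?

Jun 2019–Sep 2019: $545 + $1,779 + $563 + $7,865 = $10,752 (under)
Jul 2019–Oct 2019: $1,779 + $563 + $7,865 + $1,180 = $11,387 (under)
Aug 2019–Nov 2019: $563 + $7,865 + $1,180 + $608 = $10,216 (under)
Sep 2019–Dec 2019: $7,865 + $1,180 + $608 + $54,449 = $64,102 (under)
Oct 2019–Jan 2020: $1,180 + $608 + $54,449 + $16,337 = $72,574 (under)
Nov 2019–Feb 2020: $608 + $54,449 + $16,337 + $56,204 = $127,598 (over)
Dec 2019–Mar 2020: $54,449 + $16,337 + $56,204 + $19,223 = $146,213 (over)
Jan 2020–Apr 2020: $16,337 + $56,204 + $19,223 + $31,477 = $123,241 (under)
Feb 2020–May 2020: $56,204 + $19,223 + $31,477 + $7,014 = $113,918 (under)
Mar 2020–Jun 2020: $19,223 + $31,477 + $7,014 + $1,161 = $58,875 (under)
Apr 2020–Jul 2020: $31,477 + $7,014 + $1,161 + $977 = $40,629 (under)
2 windows exceed the threshold.

2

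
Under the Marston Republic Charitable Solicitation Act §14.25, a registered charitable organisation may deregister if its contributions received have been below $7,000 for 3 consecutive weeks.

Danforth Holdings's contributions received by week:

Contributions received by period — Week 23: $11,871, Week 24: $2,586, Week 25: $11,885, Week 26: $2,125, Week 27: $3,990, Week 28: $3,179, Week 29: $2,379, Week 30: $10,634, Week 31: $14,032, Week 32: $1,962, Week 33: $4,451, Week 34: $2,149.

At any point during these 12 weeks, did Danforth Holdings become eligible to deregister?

Yes

Weeks below $7,000: Week 24, Week 26, Week 27, Week 28, Week 29, Week 32, Week 33, Week 34.
Longest run of consecutive weeks below the threshold: 4.
4 ≥ 3, so Danforth Holdings became eligible.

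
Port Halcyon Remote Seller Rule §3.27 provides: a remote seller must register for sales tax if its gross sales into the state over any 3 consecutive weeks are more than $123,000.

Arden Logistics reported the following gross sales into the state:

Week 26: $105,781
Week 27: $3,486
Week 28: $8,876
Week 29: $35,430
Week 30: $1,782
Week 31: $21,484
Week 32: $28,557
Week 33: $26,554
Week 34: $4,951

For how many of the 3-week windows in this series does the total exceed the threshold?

Week 26–Week 28: $105,781 + $3,486 + $8,876 = $118,143 (under)
Week 27–Week 29: $3,486 + $8,876 + $35,430 = $47,792 (under)
Week 28–Week 30: $8,876 + $35,430 + $1,782 = $46,088 (under)
Week 29–Week 31: $35,430 + $1,782 + $21,484 = $58,696 (under)
Week 30–Week 32: $1,782 + $21,484 + $28,557 = $51,823 (under)
Week 31–Week 33: $21,484 + $28,557 + $26,554 = $76,595 (under)
Week 32–Week 34: $28,557 + $26,554 + $4,951 = $60,062 (under)
0 windows exceed the threshold.

0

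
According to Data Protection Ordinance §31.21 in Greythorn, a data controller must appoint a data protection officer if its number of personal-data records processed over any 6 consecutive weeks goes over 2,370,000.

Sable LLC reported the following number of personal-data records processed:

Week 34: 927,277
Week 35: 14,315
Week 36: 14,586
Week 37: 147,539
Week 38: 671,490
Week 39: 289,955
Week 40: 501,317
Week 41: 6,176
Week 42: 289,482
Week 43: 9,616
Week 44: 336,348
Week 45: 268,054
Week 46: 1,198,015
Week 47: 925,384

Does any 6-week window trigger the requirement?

Yes

Week 34–Week 39: 927,277 + 14,315 + 14,586 + 147,539 + 671,490 + 289,955 = 2,065,162 (under)
Week 35–Week 40: 14,315 + 14,586 + 147,539 + 671,490 + 289,955 + 501,317 = 1,639,202 (under)
Week 36–Week 41: 14,586 + 147,539 + 671,490 + 289,955 + 501,317 + 6,176 = 1,631,063 (under)
Week 37–Week 42: 147,539 + 671,490 + 289,955 + 501,317 + 6,176 + 289,482 = 1,905,959 (under)
Week 38–Week 43: 671,490 + 289,955 + 501,317 + 6,176 + 289,482 + 9,616 = 1,768,036 (under)
Week 39–Week 44: 289,955 + 501,317 + 6,176 + 289,482 + 9,616 + 336,348 = 1,432,894 (under)
Week 40–Week 45: 501,317 + 6,176 + 289,482 + 9,616 + 336,348 + 268,054 = 1,410,993 (under)
Week 41–Week 46: 6,176 + 289,482 + 9,616 + 336,348 + 268,054 + 1,198,015 = 2,107,691 (under)
Week 42–Week 47: 289,482 + 9,616 + 336,348 + 268,054 + 1,198,015 + 925,384 = 3,026,899 (over)
At least one window exceeds 2,370,000.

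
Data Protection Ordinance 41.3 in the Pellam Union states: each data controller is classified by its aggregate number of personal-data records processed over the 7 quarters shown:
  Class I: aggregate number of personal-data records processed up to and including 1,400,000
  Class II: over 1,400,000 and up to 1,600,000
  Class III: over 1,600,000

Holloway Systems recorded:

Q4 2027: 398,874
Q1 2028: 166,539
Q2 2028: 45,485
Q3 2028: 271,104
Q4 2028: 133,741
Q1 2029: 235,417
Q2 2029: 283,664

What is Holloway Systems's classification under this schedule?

Class II

Aggregate number of personal-data records processed: 398,874 + 166,539 + 45,485 + 271,104 + 133,741 + 235,417 + 283,664 = 1,534,824.
1,400,000 < 1,534,824 ≤ 1,600,000, so Class II applies.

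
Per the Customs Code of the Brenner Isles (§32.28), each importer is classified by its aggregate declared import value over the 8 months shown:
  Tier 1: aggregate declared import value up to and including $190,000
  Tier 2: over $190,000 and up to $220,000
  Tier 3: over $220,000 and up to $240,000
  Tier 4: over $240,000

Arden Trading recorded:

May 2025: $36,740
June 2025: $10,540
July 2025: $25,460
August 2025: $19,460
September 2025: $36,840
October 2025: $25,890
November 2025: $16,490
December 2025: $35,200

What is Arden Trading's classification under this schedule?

Tier 2

Aggregate declared import value: $36,740 + $10,540 + $25,460 + $19,460 + $36,840 + $25,890 + $16,490 + $35,200 = $206,620.
$190,000 < $206,620 ≤ $220,000, so Tier 2 applies.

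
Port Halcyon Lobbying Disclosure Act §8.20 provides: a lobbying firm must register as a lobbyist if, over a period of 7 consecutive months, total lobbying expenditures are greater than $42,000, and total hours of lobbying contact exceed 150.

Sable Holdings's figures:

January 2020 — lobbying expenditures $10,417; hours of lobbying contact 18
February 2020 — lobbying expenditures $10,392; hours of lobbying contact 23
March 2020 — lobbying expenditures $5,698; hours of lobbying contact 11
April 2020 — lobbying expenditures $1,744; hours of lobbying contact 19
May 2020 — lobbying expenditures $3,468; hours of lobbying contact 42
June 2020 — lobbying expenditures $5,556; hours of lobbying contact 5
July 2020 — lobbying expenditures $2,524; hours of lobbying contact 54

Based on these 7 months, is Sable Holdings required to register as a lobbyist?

Total lobbying expenditures: $10,417 + $10,392 + $5,698 + $1,744 + $3,468 + $5,556 + $2,524 = $39,799 (≤ $42,000).
Total hours of lobbying contact: 18 + 23 + 11 + 19 + 42 + 5 + 54 = 172 (> 150).
The test is 'and': the rule requires both, and at least one is not exceeded.

No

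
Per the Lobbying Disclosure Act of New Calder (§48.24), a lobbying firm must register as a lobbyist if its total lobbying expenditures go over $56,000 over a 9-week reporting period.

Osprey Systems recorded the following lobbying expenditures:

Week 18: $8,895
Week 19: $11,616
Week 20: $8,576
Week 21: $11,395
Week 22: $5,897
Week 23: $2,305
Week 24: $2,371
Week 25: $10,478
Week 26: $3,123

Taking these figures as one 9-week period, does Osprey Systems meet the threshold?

Total lobbying expenditures: $8,895 + $11,616 + $8,576 + $11,395 + $5,897 + $2,305 + $2,371 + $10,478 + $3,123 = $64,656.
$64,656 > $56,000, so the threshold is exceeded.

Yes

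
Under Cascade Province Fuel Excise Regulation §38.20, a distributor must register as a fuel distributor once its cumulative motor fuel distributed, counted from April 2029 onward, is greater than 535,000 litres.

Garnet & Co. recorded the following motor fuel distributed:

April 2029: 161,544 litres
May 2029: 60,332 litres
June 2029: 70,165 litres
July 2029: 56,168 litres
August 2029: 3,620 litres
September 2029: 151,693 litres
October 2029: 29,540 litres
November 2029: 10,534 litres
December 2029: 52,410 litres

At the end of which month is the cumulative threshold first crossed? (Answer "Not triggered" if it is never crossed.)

November 2029

Through April 2029: 161,544 litres
Through May 2029: 221,876 litres
Through June 2029: 292,041 litres
Through July 2029: 348,209 litres
Through August 2029: 351,829 litres
Through September 2029: 503,522 litres
Through October 2029: 533,062 litres
Through November 2029: 543,596 litres ← exceeds threshold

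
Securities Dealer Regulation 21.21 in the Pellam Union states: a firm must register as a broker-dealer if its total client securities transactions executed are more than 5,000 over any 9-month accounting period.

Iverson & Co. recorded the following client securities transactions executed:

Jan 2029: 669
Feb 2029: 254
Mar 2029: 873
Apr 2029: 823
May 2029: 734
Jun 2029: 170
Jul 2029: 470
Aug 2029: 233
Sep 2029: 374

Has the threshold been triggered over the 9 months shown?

No

Total client securities transactions executed: 669 + 254 + 873 + 823 + 734 + 170 + 470 + 233 + 374 = 4,600.
4,600 ≤ 5,000, so the threshold is not exceeded.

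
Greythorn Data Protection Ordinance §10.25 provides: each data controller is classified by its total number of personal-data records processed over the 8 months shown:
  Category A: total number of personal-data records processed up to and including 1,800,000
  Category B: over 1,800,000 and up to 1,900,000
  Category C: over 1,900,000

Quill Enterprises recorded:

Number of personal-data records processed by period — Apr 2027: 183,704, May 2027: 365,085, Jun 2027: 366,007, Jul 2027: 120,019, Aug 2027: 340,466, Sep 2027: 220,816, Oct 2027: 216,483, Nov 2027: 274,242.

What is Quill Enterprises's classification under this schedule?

Total number of personal-data records processed: 183,704 + 365,085 + 366,007 + 120,019 + 340,466 + 220,816 + 216,483 + 274,242 = 2,086,822.
2,086,822 > 1,900,000, so Category C applies.

Category C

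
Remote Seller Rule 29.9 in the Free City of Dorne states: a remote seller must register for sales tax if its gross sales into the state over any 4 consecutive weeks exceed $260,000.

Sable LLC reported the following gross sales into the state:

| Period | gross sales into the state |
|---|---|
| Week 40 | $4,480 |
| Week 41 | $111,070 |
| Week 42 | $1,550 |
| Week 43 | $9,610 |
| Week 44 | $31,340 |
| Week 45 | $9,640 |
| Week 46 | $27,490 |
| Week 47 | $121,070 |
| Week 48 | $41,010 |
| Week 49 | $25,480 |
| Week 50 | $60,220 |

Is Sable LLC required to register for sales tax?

Week 40–Week 43: $4,480 + $111,070 + $1,550 + $9,610 = $126,710 (under)
Week 41–Week 44: $111,070 + $1,550 + $9,610 + $31,340 = $153,570 (under)
Week 42–Week 45: $1,550 + $9,610 + $31,340 + $9,640 = $52,140 (under)
Week 43–Week 46: $9,610 + $31,340 + $9,640 + $27,490 = $78,080 (under)
Week 44–Week 47: $31,340 + $9,640 + $27,490 + $121,070 = $189,540 (under)
Week 45–Week 48: $9,640 + $27,490 + $121,070 + $41,010 = $199,210 (under)
Week 46–Week 49: $27,490 + $121,070 + $41,010 + $25,480 = $215,050 (under)
Week 47–Week 50: $121,070 + $41,010 + $25,480 + $60,220 = $247,780 (under)
No window exceeds $260,000.

No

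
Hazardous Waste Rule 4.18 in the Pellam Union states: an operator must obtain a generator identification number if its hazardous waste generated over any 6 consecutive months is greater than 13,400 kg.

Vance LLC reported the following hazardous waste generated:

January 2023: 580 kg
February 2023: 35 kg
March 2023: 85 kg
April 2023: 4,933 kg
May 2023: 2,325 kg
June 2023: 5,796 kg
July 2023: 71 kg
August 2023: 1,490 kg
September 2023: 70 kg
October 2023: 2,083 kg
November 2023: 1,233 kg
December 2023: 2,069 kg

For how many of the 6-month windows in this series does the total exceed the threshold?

3

January 2023–June 2023: 580 kg + 35 kg + 85 kg + 4,933 kg + 2,325 kg + 5,796 kg = 13,754 kg (over)
February 2023–July 2023: 35 kg + 85 kg + 4,933 kg + 2,325 kg + 5,796 kg + 71 kg = 13,245 kg (under)
March 2023–August 2023: 85 kg + 4,933 kg + 2,325 kg + 5,796 kg + 71 kg + 1,490 kg = 14,700 kg (over)
April 2023–September 2023: 4,933 kg + 2,325 kg + 5,796 kg + 71 kg + 1,490 kg + 70 kg = 14,685 kg (over)
May 2023–October 2023: 2,325 kg + 5,796 kg + 71 kg + 1,490 kg + 70 kg + 2,083 kg = 11,835 kg (under)
June 2023–November 2023: 5,796 kg + 71 kg + 1,490 kg + 70 kg + 2,083 kg + 1,233 kg = 10,743 kg (under)
July 2023–December 2023: 71 kg + 1,490 kg + 70 kg + 2,083 kg + 1,233 kg + 2,069 kg = 7,016 kg (under)
3 windows exceed the threshold.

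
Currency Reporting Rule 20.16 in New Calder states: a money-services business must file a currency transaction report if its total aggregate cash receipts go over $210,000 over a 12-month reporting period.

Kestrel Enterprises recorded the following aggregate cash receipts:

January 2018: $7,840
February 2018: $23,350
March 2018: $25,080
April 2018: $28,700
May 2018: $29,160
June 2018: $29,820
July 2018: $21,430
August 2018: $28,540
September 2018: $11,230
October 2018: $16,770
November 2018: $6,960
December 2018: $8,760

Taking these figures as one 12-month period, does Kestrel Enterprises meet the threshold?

Total aggregate cash receipts: $7,840 + $23,350 + $25,080 + $28,700 + $29,160 + $29,820 + $21,430 + $28,540 + $11,230 + $16,770 + $6,960 + $8,760 = $237,640.
$237,640 > $210,000, so the threshold is exceeded.

Yes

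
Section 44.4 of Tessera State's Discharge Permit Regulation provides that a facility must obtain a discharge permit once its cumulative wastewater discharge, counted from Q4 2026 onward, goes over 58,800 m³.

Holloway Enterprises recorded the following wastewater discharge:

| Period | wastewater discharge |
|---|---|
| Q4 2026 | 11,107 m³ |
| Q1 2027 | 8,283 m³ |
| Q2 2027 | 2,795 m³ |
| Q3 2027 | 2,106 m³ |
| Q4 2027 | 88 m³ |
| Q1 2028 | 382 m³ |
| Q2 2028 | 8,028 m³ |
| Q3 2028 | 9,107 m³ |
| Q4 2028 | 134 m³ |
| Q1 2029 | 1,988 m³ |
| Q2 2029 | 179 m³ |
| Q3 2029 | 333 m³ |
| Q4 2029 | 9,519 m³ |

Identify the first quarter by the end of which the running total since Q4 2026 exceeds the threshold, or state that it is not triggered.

Not triggered

Through Q4 2026: 11,107 m³
Through Q1 2027: 19,390 m³
Through Q2 2027: 22,185 m³
Through Q3 2027: 24,291 m³
Through Q4 2027: 24,379 m³
Through Q1 2028: 24,761 m³
Through Q2 2028: 32,789 m³
Through Q3 2028: 41,896 m³
Through Q4 2028: 42,030 m³
Through Q1 2029: 44,018 m³
Through Q2 2029: 44,197 m³
Through Q3 2029: 44,530 m³
Through Q4 2029: 54,049 m³
Final cumulative total 54,049 m³ ≤ 58,800 m³; the threshold is never exceeded.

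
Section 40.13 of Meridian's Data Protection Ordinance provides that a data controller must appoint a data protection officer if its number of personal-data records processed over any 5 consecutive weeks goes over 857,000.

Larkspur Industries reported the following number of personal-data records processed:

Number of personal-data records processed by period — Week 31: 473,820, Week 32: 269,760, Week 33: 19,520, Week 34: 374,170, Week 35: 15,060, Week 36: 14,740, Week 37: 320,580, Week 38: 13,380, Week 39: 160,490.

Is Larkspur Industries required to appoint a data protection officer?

Yes

Week 31–Week 35: 473,820 + 269,760 + 19,520 + 374,170 + 15,060 = 1,152,330 (over)
Week 32–Week 36: 269,760 + 19,520 + 374,170 + 15,060 + 14,740 = 693,250 (under)
Week 33–Week 37: 19,520 + 374,170 + 15,060 + 14,740 + 320,580 = 744,070 (under)
Week 34–Week 38: 374,170 + 15,060 + 14,740 + 320,580 + 13,380 = 737,930 (under)
Week 35–Week 39: 15,060 + 14,740 + 320,580 + 13,380 + 160,490 = 524,250 (under)
At least one window exceeds 857,000.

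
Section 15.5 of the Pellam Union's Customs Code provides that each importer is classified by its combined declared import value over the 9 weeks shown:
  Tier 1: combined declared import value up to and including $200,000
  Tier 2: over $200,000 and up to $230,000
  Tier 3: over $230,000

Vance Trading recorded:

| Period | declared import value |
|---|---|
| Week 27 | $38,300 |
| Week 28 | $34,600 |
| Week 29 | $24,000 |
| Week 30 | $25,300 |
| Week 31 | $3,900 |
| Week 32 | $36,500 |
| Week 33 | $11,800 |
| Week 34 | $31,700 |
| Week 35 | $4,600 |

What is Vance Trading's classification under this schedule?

Tier 2

Combined declared import value: $38,300 + $34,600 + $24,000 + $25,300 + $3,900 + $36,500 + $11,800 + $31,700 + $4,600 = $210,700.
$200,000 < $210,700 ≤ $230,000, so Tier 2 applies.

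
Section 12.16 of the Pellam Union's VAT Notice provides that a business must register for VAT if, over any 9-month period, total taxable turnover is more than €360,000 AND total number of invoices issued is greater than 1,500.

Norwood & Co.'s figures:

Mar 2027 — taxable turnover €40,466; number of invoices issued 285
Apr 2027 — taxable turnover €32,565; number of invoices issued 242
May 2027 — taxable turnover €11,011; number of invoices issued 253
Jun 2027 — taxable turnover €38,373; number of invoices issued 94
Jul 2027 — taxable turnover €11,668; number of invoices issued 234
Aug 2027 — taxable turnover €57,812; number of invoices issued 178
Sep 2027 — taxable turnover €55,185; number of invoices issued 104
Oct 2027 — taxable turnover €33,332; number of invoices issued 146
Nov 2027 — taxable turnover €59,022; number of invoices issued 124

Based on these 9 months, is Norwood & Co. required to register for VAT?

No

Total taxable turnover: €40,466 + €32,565 + €11,011 + €38,373 + €11,668 + €57,812 + €55,185 + €33,332 + €59,022 = €339,434 (≤ €360,000).
Total number of invoices issued: 285 + 242 + 253 + 94 + 234 + 178 + 104 + 146 + 124 = 1,660 (> 1,500).
The test is 'and': the rule requires both, and at least one is not exceeded.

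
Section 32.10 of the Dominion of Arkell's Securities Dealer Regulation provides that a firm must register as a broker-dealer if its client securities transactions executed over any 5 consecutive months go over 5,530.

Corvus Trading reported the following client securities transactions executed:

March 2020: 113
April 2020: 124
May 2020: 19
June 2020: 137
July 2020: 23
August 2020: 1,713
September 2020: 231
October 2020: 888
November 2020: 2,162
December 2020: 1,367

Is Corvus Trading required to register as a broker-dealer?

March 2020–July 2020: 113 + 124 + 19 + 137 + 23 = 416 (under)
April 2020–August 2020: 124 + 19 + 137 + 23 + 1,713 = 2,016 (under)
May 2020–September 2020: 19 + 137 + 23 + 1,713 + 231 = 2,123 (under)
June 2020–October 2020: 137 + 23 + 1,713 + 231 + 888 = 2,992 (under)
July 2020–November 2020: 23 + 1,713 + 231 + 888 + 2,162 = 5,017 (under)
August 2020–December 2020: 1,713 + 231 + 888 + 2,162 + 1,367 = 6,361 (over)
At least one window exceeds 5,530.

Yes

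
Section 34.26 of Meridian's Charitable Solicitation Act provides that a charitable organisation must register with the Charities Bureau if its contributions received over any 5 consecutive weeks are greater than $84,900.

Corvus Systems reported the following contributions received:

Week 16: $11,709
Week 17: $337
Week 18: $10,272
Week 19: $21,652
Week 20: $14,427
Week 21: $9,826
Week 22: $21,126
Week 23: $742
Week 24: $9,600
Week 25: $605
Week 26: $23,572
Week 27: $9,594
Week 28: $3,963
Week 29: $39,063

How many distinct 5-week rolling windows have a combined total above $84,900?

Week 16–Week 20: $11,709 + $337 + $10,272 + $21,652 + $14,427 = $58,397 (under)
Week 17–Week 21: $337 + $10,272 + $21,652 + $14,427 + $9,826 = $56,514 (under)
Week 18–Week 22: $10,272 + $21,652 + $14,427 + $9,826 + $21,126 = $77,303 (under)
Week 19–Week 23: $21,652 + $14,427 + $9,826 + $21,126 + $742 = $67,773 (under)
Week 20–Week 24: $14,427 + $9,826 + $21,126 + $742 + $9,600 = $55,721 (under)
Week 21–Week 25: $9,826 + $21,126 + $742 + $9,600 + $605 = $41,899 (under)
Week 22–Week 26: $21,126 + $742 + $9,600 + $605 + $23,572 = $55,645 (under)
Week 23–Week 27: $742 + $9,600 + $605 + $23,572 + $9,594 = $44,113 (under)
Week 24–Week 28: $9,600 + $605 + $23,572 + $9,594 + $3,963 = $47,334 (under)
Week 25–Week 29: $605 + $23,572 + $9,594 + $3,963 + $39,063 = $76,797 (under)
0 windows exceed the threshold.

0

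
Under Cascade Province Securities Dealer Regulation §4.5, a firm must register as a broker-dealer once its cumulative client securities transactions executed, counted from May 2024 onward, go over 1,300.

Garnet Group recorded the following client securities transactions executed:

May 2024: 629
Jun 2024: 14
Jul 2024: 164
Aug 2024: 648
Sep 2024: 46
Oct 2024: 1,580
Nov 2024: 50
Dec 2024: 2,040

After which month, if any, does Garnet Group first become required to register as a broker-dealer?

Aug 2024

Through May 2024: 629
Through Jun 2024: 643
Through Jul 2024: 807
Through Aug 2024: 1,455 ← exceeds threshold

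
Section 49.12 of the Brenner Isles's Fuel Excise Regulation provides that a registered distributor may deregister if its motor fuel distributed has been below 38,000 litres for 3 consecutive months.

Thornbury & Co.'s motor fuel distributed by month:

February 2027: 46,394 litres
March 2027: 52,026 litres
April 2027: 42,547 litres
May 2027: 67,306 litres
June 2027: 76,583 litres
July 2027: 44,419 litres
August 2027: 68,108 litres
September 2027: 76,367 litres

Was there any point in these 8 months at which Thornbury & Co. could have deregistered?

No month is below 38,000 litres.
Longest run of consecutive months below the threshold: 0.
0 < 3, so Thornbury & Co. never became eligible.

No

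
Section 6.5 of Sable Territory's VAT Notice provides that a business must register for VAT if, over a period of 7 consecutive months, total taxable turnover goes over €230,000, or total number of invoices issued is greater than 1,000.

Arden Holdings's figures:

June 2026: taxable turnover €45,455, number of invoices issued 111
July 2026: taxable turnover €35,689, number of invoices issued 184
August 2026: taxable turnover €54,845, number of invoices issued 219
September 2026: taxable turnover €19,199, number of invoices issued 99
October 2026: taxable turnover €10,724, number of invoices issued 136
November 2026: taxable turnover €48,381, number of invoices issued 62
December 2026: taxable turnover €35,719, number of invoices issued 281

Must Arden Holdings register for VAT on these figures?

Total taxable turnover: €45,455 + €35,689 + €54,845 + €19,199 + €10,724 + €48,381 + €35,719 = €250,012 (> €230,000).
Total number of invoices issued: 111 + 184 + 219 + 99 + 136 + 62 + 281 = 1,092 (> 1,000).
The test is 'or': at least one threshold is exceeded.

Yes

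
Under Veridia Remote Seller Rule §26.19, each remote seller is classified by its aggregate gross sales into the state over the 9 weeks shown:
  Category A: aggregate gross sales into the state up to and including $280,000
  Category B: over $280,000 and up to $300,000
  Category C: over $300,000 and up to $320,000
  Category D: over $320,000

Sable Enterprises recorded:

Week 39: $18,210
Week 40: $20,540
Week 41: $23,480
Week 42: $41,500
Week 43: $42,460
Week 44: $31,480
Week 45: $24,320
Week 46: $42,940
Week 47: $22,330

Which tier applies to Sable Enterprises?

Category A

Aggregate gross sales into the state: $18,210 + $20,540 + $23,480 + $41,500 + $42,460 + $31,480 + $24,320 + $42,940 + $22,330 = $267,260.
$267,260 ≤ $280,000, so Category A applies.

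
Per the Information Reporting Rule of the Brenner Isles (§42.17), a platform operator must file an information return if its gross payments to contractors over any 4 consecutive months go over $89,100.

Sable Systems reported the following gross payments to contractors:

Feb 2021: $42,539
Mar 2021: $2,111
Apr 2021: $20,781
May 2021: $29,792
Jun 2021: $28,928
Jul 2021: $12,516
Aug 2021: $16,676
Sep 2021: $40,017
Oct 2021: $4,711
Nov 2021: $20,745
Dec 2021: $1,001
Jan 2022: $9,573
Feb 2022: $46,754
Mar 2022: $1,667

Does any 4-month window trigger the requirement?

Feb 2021–May 2021: $42,539 + $2,111 + $20,781 + $29,792 = $95,223 (over)
Mar 2021–Jun 2021: $2,111 + $20,781 + $29,792 + $28,928 = $81,612 (under)
Apr 2021–Jul 2021: $20,781 + $29,792 + $28,928 + $12,516 = $92,017 (over)
May 2021–Aug 2021: $29,792 + $28,928 + $12,516 + $16,676 = $87,912 (under)
Jun 2021–Sep 2021: $28,928 + $12,516 + $16,676 + $40,017 = $98,137 (over)
Jul 2021–Oct 2021: $12,516 + $16,676 + $40,017 + $4,711 = $73,920 (under)
Aug 2021–Nov 2021: $16,676 + $40,017 + $4,711 + $20,745 = $82,149 (under)
Sep 2021–Dec 2021: $40,017 + $4,711 + $20,745 + $1,001 = $66,474 (under)
Oct 2021–Jan 2022: $4,711 + $20,745 + $1,001 + $9,573 = $36,030 (under)
Nov 2021–Feb 2022: $20,745 + $1,001 + $9,573 + $46,754 = $78,073 (under)
Dec 2021–Mar 2022: $1,001 + $9,573 + $46,754 + $1,667 = $58,995 (under)
At least one window exceeds $89,100.

Yes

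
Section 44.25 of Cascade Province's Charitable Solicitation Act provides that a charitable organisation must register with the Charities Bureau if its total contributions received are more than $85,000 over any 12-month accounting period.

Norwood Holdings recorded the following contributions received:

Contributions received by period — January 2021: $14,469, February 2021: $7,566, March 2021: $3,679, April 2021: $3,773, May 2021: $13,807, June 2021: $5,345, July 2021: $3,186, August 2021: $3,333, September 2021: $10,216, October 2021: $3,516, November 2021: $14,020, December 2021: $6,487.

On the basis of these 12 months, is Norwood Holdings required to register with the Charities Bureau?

Total contributions received: $14,469 + $7,566 + $3,679 + $3,773 + $13,807 + $5,345 + $3,186 + $3,333 + $10,216 + $3,516 + $14,020 + $6,487 = $89,397.
$89,397 > $85,000, so the threshold is exceeded.

Yes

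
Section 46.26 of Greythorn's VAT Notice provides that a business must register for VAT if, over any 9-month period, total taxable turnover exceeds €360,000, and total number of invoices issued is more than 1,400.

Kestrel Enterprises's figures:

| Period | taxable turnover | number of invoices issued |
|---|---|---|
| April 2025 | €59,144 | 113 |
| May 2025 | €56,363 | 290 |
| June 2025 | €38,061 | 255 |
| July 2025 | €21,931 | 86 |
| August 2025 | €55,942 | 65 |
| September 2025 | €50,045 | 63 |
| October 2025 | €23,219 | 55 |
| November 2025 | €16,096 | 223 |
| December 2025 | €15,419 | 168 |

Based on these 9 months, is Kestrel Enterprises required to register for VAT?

No

Total taxable turnover: €59,144 + €56,363 + €38,061 + €21,931 + €55,942 + €50,045 + €23,219 + €16,096 + €15,419 = €336,220 (≤ €360,000).
Total number of invoices issued: 113 + 290 + 255 + 86 + 65 + 63 + 55 + 223 + 168 = 1,318 (≤ 1,400).
The test is 'and': the rule requires both, and at least one is not exceeded.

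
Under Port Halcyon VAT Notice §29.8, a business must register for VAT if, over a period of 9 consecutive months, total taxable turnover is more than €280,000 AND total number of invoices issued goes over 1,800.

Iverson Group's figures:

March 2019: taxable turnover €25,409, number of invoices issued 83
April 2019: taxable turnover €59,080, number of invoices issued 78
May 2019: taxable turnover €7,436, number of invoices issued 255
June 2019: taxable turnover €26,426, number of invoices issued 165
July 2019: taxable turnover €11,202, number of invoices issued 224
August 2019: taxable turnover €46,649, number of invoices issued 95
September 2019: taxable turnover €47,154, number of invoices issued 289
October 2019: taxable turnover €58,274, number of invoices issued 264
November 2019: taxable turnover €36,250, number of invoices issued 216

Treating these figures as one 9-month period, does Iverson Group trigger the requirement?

No

Total taxable turnover: €25,409 + €59,080 + €7,436 + €26,426 + €11,202 + €46,649 + €47,154 + €58,274 + €36,250 = €317,880 (> €280,000).
Total number of invoices issued: 83 + 78 + 255 + 165 + 224 + 95 + 289 + 264 + 216 = 1,669 (≤ 1,800).
The test is 'and': the rule requires both, and at least one is not exceeded.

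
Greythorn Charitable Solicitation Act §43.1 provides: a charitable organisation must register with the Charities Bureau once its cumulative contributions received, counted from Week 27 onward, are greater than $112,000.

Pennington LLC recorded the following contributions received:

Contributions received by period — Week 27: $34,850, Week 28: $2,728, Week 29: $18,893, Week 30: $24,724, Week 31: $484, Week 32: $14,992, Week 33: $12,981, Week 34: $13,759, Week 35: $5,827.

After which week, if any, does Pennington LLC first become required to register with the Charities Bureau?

Week 34

Through Week 27: $34,850
Through Week 28: $37,578
Through Week 29: $56,471
Through Week 30: $81,195
Through Week 31: $81,679
Through Week 32: $96,671
Through Week 33: $109,652
Through Week 34: $123,411 ← exceeds threshold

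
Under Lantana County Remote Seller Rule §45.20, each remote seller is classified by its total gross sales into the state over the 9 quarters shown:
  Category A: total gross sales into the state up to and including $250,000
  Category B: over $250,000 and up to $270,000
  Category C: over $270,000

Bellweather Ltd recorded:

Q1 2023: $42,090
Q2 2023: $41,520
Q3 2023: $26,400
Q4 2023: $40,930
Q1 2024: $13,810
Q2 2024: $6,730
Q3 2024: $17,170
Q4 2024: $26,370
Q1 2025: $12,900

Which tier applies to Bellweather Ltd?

Category A

Total gross sales into the state: $42,090 + $41,520 + $26,400 + $40,930 + $13,810 + $6,730 + $17,170 + $26,370 + $12,900 = $227,920.
$227,920 ≤ $250,000, so Category A applies.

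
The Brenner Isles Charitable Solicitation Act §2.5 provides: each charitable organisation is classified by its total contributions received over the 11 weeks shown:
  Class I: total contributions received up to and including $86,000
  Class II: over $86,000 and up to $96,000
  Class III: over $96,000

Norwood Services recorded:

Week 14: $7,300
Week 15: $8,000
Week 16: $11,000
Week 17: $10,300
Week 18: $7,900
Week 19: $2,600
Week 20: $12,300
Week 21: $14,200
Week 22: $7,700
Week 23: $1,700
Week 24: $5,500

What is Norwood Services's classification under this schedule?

Total contributions received: $7,300 + $8,000 + $11,000 + $10,300 + $7,900 + $2,600 + $12,300 + $14,200 + $7,700 + $1,700 + $5,500 = $88,500.
$86,000 < $88,500 ≤ $96,000, so Class II applies.

Class II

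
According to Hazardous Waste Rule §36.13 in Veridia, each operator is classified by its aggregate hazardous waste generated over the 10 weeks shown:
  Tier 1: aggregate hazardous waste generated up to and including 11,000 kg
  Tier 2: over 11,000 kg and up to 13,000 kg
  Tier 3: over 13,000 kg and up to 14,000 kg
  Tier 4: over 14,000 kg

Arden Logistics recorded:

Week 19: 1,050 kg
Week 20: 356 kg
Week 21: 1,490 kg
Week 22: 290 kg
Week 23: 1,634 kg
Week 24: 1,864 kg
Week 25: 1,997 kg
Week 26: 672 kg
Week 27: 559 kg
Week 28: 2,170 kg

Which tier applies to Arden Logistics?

Aggregate hazardous waste generated: 1,050 kg + 356 kg + 1,490 kg + 290 kg + 1,634 kg + 1,864 kg + 1,997 kg + 672 kg + 559 kg + 2,170 kg = 12,082 kg.
11,000 kg < 12,082 kg ≤ 13,000 kg, so Tier 2 applies.

Tier 2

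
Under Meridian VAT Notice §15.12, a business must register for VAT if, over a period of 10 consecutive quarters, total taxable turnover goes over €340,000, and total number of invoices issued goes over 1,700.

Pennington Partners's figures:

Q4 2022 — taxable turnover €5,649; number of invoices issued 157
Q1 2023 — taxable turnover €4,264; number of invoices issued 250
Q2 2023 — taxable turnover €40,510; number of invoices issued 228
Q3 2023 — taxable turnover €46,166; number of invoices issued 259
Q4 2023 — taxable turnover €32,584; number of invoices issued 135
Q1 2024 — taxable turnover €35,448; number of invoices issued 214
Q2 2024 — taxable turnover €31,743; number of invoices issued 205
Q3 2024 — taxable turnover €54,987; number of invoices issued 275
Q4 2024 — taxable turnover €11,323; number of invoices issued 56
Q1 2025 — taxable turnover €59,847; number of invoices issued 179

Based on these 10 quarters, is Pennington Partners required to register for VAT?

No

Total taxable turnover: €5,649 + €4,264 + €40,510 + €46,166 + €32,584 + €35,448 + €31,743 + €54,987 + €11,323 + €59,847 = €322,521 (≤ €340,000).
Total number of invoices issued: 157 + 250 + 228 + 259 + 135 + 214 + 205 + 275 + 56 + 179 = 1,958 (> 1,700).
The test is 'and': the rule requires both, and at least one is not exceeded.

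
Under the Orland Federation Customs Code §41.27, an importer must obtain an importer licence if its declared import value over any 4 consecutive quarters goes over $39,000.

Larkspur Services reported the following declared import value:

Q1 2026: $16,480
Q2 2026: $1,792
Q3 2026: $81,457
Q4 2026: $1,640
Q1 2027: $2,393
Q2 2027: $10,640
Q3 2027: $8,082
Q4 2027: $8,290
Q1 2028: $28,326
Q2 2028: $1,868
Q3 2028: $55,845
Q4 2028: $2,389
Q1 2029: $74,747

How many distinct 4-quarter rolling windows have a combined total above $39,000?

8

Q1 2026–Q4 2026: $16,480 + $1,792 + $81,457 + $1,640 = $101,369 (over)
Q2 2026–Q1 2027: $1,792 + $81,457 + $1,640 + $2,393 = $87,282 (over)
Q3 2026–Q2 2027: $81,457 + $1,640 + $2,393 + $10,640 = $96,130 (over)
Q4 2026–Q3 2027: $1,640 + $2,393 + $10,640 + $8,082 = $22,755 (under)
Q1 2027–Q4 2027: $2,393 + $10,640 + $8,082 + $8,290 = $29,405 (under)
Q2 2027–Q1 2028: $10,640 + $8,082 + $8,290 + $28,326 = $55,338 (over)
Q3 2027–Q2 2028: $8,082 + $8,290 + $28,326 + $1,868 = $46,566 (over)
Q4 2027–Q3 2028: $8,290 + $28,326 + $1,868 + $55,845 = $94,329 (over)
Q1 2028–Q4 2028: $28,326 + $1,868 + $55,845 + $2,389 = $88,428 (over)
Q2 2028–Q1 2029: $1,868 + $55,845 + $2,389 + $74,747 = $134,849 (over)
8 windows exceed the threshold.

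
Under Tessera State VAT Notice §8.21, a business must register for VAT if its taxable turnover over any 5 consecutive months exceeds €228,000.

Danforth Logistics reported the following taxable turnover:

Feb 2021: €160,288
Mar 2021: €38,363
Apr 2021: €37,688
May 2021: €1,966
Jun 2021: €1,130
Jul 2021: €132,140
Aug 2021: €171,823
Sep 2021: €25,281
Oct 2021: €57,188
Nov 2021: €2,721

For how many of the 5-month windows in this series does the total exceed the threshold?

5

Feb 2021–Jun 2021: €160,288 + €38,363 + €37,688 + €1,966 + €1,130 = €239,435 (over)
Mar 2021–Jul 2021: €38,363 + €37,688 + €1,966 + €1,130 + €132,140 = €211,287 (under)
Apr 2021–Aug 2021: €37,688 + €1,966 + €1,130 + €132,140 + €171,823 = €344,747 (over)
May 2021–Sep 2021: €1,966 + €1,130 + €132,140 + €171,823 + €25,281 = €332,340 (over)
Jun 2021–Oct 2021: €1,130 + €132,140 + €171,823 + €25,281 + €57,188 = €387,562 (over)
Jul 2021–Nov 2021: €132,140 + €171,823 + €25,281 + €57,188 + €2,721 = €389,153 (over)
5 windows exceed the threshold.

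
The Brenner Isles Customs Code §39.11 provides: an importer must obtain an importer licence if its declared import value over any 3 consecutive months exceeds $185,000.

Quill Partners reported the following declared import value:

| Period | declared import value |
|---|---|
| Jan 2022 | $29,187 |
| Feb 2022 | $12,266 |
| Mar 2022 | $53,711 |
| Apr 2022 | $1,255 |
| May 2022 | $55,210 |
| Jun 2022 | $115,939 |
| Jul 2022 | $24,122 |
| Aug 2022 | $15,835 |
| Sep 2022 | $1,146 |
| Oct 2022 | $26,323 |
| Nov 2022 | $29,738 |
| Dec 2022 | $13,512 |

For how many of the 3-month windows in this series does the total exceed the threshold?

Jan 2022–Mar 2022: $29,187 + $12,266 + $53,711 = $95,164 (under)
Feb 2022–Apr 2022: $12,266 + $53,711 + $1,255 = $67,232 (under)
Mar 2022–May 2022: $53,711 + $1,255 + $55,210 = $110,176 (under)
Apr 2022–Jun 2022: $1,255 + $55,210 + $115,939 = $172,404 (under)
May 2022–Jul 2022: $55,210 + $115,939 + $24,122 = $195,271 (over)
Jun 2022–Aug 2022: $115,939 + $24,122 + $15,835 = $155,896 (under)
Jul 2022–Sep 2022: $24,122 + $15,835 + $1,146 = $41,103 (under)
Aug 2022–Oct 2022: $15,835 + $1,146 + $26,323 = $43,304 (under)
Sep 2022–Nov 2022: $1,146 + $26,323 + $29,738 = $57,207 (under)
Oct 2022–Dec 2022: $26,323 + $29,738 + $13,512 = $69,573 (under)
1 window exceeds the threshold.

1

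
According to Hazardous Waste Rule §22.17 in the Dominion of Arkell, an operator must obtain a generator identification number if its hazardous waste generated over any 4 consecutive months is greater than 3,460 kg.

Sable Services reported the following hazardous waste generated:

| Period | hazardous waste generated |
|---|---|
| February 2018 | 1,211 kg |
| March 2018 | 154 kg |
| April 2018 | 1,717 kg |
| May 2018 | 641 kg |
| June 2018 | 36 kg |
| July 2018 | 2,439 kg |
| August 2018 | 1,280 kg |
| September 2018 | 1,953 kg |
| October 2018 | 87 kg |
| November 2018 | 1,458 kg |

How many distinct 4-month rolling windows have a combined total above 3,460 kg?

6

February 2018–May 2018: 1,211 kg + 154 kg + 1,717 kg + 641 kg = 3,723 kg (over)
March 2018–June 2018: 154 kg + 1,717 kg + 641 kg + 36 kg = 2,548 kg (under)
April 2018–July 2018: 1,717 kg + 641 kg + 36 kg + 2,439 kg = 4,833 kg (over)
May 2018–August 2018: 641 kg + 36 kg + 2,439 kg + 1,280 kg = 4,396 kg (over)
June 2018–September 2018: 36 kg + 2,439 kg + 1,280 kg + 1,953 kg = 5,708 kg (over)
July 2018–October 2018: 2,439 kg + 1,280 kg + 1,953 kg + 87 kg = 5,759 kg (over)
August 2018–November 2018: 1,280 kg + 1,953 kg + 87 kg + 1,458 kg = 4,778 kg (over)
6 windows exceed the threshold.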